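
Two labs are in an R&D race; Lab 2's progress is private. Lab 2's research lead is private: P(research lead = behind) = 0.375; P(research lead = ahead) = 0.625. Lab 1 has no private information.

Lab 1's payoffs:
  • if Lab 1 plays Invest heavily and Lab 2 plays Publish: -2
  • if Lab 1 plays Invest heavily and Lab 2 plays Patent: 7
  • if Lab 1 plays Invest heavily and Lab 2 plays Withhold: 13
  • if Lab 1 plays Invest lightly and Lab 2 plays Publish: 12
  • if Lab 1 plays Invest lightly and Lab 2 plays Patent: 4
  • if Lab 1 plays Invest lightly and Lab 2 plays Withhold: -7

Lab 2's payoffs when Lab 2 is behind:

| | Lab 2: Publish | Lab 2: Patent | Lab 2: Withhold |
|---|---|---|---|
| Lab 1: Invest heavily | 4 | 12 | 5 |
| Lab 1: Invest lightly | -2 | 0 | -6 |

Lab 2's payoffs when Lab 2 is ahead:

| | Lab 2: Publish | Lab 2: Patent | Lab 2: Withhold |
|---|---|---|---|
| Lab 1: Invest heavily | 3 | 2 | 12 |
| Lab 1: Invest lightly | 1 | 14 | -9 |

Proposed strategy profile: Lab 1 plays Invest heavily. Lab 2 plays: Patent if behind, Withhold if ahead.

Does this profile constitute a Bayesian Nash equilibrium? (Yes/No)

Lab 1 plays Invest heavily: E[Invest heavily] = 0.375·(7) + 0.625·(13) = 10.75; E[Invest lightly] = -2.875. Best-responding. ✓
Lab 2 (research lead behind), facing Invest heavily: Publish gives 4, Patent gives 12, Withhold gives 5. Proposed Patent is best. ✓
Lab 2 (research lead ahead), facing Invest heavily: Publish gives 3, Patent gives 2, Withhold gives 12. Proposed Withhold is best. ✓

Yes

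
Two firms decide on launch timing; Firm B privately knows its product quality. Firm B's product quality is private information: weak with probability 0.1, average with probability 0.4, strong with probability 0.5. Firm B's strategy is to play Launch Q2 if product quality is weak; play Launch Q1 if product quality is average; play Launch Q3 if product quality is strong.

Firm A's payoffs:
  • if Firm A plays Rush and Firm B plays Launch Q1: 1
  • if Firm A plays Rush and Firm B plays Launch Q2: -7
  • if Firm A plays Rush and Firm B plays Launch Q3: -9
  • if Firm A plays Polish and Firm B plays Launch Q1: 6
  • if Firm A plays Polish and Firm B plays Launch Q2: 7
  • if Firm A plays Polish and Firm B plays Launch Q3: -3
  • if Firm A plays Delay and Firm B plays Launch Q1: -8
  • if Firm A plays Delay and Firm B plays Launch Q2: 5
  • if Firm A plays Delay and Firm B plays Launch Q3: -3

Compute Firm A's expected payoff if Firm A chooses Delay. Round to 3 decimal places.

-4.200

E[Delay] = 0.1·5 + 0.4·(-8) + 0.5·(-3) = 0.5 + (-3.2) + (-1.5) = -4.2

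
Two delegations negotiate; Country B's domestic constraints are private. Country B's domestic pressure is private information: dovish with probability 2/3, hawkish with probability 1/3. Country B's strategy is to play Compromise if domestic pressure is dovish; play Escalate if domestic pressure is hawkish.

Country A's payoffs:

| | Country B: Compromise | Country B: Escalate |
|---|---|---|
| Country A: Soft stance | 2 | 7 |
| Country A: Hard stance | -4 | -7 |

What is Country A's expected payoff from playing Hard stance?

Take the expectation over Country B's domestic pressure, weighting each type's action by its prior probability.
E[Hard stance] = 2/3·(-4) + 1/3·(-7) = (-8/3) + (-7/3) = -5

-5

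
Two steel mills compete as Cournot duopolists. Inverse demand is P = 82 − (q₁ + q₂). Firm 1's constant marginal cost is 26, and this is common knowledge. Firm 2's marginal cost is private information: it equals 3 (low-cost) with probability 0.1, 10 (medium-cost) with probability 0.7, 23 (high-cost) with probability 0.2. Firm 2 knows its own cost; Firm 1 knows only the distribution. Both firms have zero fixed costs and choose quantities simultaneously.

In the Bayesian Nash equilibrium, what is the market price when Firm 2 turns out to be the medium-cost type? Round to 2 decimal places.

39.02

Firm 2 with cost c maximizes (82 − (q₁+q₂) − c)·q₂, giving q₂(c) = (82 − c − q₁)/2.
E[c₂] = 0.1·3 + 0.7·10 + 0.2·23 = 11.9
Firm 1's FOC against E[q₂] yields q₁ = (82 − 2·26 + E[c₂])/3 = (82 − 52 + 11.9)/3 = 13.9667.
q₂(medium-cost) = 29.0167, so P = 82 − (13.9667 + 29.0167) = 39.0167.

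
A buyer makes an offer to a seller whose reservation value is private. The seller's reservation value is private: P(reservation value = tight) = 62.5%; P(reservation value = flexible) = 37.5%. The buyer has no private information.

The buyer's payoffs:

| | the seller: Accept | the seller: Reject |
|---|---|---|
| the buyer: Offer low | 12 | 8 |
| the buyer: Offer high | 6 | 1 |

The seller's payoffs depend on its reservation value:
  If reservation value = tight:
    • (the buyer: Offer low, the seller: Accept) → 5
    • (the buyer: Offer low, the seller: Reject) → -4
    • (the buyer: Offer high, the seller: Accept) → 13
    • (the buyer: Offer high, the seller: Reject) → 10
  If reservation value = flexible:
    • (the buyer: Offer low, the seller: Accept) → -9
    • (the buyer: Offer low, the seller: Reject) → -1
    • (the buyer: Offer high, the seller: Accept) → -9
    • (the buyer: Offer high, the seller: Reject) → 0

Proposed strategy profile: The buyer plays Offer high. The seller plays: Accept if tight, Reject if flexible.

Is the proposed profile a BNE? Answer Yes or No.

No

The buyer plays Offer high: E[Offer high] = 0.625·(6) + 0.375·(1) = 4.125; E[Offer low] = 10.5. Not best-responding. ✗
The seller (reservation value tight), facing Offer high: Accept gives 13, Reject gives 10. Proposed Accept is best. ✓
The seller (reservation value flexible), facing Offer high: Accept gives -9, Reject gives 0. Proposed Reject is best. ✓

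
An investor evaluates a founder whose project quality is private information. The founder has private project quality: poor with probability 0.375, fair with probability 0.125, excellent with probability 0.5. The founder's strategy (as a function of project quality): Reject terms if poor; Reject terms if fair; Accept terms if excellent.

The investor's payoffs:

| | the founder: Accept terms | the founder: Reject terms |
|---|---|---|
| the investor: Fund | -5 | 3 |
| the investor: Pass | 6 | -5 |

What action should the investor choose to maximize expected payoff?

E[Fund] = 0.375·(3) + 0.125·(3) + 0.5·(-5) = -1
E[Pass] = 0.375·(-5) + 0.125·(-5) + 0.5·(6) = 0.5
Best response: Pass (0.5 is the largest).

Pass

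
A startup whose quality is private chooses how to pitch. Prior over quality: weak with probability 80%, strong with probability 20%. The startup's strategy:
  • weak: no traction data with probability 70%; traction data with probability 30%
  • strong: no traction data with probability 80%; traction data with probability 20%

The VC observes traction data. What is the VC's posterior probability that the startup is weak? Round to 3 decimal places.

P(traction data) = 0.8·0.3 + 0.2·0.2 = 0.28
P(weak | traction data) = (0.8·0.3) / 0.28 = 0.24 / 0.28 = 0.857143

0.857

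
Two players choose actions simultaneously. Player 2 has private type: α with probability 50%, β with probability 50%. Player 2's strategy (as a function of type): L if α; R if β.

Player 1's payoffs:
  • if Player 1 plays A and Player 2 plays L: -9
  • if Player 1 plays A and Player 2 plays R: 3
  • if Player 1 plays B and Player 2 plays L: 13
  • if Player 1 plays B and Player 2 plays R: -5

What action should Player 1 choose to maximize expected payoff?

B

Compute Player 1's expected payoff for each action, taking the expectation over Player 2's type.
E[A] = 0.5·(-9) + 0.5·(3) = -3
E[B] = 0.5·(13) + 0.5·(-5) = 4
Best response: B (4 is the largest).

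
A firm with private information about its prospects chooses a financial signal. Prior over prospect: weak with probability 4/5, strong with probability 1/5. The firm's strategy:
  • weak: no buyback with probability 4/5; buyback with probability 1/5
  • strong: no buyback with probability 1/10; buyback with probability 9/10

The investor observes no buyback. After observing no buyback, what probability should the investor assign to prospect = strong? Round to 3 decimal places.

0.030

P(no buyback) = (4/5)·(4/5) + (1/5)·(1/10) = 33/50
P(strong | no buyback) = ((1/5)·(1/10)) / (33/50) = (1/50) / (33/50) = 1/33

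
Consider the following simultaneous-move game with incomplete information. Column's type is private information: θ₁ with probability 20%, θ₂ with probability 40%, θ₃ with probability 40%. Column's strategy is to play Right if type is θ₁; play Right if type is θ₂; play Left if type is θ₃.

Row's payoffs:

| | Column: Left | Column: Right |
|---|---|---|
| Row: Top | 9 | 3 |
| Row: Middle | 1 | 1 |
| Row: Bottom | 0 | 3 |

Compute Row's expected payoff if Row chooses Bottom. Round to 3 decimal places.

E[Bottom] = 0.2·3 + 0.4·3 + 0.4·0 = 0.6 + 1.2 + 0 = 1.8

1.800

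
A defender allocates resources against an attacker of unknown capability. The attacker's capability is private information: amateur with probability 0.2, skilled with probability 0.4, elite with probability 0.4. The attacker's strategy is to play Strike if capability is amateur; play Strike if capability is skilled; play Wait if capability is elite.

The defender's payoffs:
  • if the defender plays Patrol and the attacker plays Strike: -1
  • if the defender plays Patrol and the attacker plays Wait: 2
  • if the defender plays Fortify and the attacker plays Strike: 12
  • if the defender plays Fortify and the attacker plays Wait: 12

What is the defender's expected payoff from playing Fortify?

E[Fortify] = 0.2·12 + 0.4·12 + 0.4·12 = 2.4 + 4.8 + 4.8 = 12

12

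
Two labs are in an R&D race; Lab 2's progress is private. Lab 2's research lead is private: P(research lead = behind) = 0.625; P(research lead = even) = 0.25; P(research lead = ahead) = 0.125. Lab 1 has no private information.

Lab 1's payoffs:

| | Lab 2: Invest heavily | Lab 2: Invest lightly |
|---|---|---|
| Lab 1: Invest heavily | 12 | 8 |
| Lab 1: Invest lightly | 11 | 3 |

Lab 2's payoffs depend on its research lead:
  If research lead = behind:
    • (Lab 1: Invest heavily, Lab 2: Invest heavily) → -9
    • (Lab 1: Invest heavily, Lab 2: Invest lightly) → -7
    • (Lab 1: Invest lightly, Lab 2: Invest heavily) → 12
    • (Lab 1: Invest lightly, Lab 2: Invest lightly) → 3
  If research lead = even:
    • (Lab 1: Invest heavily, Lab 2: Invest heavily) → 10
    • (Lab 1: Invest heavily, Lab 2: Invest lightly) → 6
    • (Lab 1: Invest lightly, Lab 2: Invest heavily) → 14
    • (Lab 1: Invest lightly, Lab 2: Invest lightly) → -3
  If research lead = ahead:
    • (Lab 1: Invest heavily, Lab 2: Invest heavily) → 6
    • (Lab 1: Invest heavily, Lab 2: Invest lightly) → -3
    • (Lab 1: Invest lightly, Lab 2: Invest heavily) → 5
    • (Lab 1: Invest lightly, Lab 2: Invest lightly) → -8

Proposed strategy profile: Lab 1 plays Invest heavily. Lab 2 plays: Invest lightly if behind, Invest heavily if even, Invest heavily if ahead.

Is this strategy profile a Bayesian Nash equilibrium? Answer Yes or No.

Lab 1 plays Invest heavily: E[Invest heavily] = 0.625·(8) + 0.25·(12) + 0.125·(12) = 9.5; E[Invest lightly] = 6. Best-responding. ✓
Lab 2 (research lead behind), facing Invest heavily: Invest heavily gives -9, Invest lightly gives -7. Proposed Invest lightly is best. ✓
Lab 2 (research lead even), facing Invest heavily: Invest heavily gives 10, Invest lightly gives 6. Proposed Invest heavily is best. ✓
Lab 2 (research lead ahead), facing Invest heavily: Invest heavily gives 6, Invest lightly gives -3. Proposed Invest heavily is best. ✓

Yes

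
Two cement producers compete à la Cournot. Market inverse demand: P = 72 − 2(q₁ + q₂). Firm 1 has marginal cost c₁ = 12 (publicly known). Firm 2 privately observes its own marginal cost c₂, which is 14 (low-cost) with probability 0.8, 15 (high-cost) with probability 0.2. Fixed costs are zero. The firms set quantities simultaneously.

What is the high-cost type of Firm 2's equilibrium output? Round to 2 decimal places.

9.07

Firm 2 with cost c maximizes (72 − 2(q₁+q₂) − c)·q₂, giving q₂(c) = (72 − c − 2q₁)/4.
E[c₂] = 0.8·14 + 0.2·15 = 14.2
Firm 1's FOC against E[q₂] yields q₁ = (72 − 2·12 + E[c₂])/6 = (72 − 24 + 14.2)/6 = 10.3667.
q₂(high-cost) = (72 − 15 − 2·10.3667)/4 = 9.06667.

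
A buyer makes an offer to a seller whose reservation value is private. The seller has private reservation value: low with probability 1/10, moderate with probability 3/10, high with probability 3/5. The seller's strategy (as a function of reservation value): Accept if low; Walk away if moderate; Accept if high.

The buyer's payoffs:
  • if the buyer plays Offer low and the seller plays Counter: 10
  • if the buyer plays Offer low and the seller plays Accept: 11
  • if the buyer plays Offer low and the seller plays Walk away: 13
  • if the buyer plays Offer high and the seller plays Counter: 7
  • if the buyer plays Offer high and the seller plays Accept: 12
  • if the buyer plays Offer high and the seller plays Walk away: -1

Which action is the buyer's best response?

Offer low

Compute the buyer's expected payoff for each action, taking the expectation over the seller's type.
E[Offer low] = 1/10·(11) + 3/10·(13) + 3/5·(11) = 58/5
E[Offer high] = 1/10·(12) + 3/10·(-1) + 3/5·(12) = 81/10
Best response: Offer low (58/5 is the largest).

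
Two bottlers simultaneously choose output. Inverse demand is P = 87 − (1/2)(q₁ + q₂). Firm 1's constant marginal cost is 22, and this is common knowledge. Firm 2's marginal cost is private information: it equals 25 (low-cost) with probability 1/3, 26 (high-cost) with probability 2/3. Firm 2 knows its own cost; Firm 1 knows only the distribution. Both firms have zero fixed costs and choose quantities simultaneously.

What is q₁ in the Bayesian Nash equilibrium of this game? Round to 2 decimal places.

Type-c best response for Firm 2: q₂(c) = (87 − c) − q₁/2.
Firm 1 maximizes expected profit; its first-order condition is 87 − q₁ − (1/2)E[q₂] − 22 = 0.
Substituting E[q₂] and solving: E[c₂] = 25.6667, so q₁ = (87 − 2·22 + 25.6667)/(3/2) = 45.7778.

45.78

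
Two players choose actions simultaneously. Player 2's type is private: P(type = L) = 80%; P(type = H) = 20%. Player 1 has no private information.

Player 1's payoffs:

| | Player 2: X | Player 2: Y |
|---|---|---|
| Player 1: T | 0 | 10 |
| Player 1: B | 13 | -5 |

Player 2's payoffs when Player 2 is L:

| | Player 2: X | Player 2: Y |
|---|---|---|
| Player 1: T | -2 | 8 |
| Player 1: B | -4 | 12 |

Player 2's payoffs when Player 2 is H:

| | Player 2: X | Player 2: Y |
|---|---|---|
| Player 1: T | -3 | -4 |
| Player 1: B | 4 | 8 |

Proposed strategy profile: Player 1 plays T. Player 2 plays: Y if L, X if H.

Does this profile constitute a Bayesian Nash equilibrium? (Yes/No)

Player 1 plays T: E[T] = 0.8·(10) + 0.2·(0) = 8; E[B] = -1.4. Best-responding. ✓
Player 2 (type L), facing T: X gives -2, Y gives 8. Proposed Y is best. ✓
Player 2 (type H), facing T: X gives -3, Y gives -4. Proposed X is best. ✓

Yes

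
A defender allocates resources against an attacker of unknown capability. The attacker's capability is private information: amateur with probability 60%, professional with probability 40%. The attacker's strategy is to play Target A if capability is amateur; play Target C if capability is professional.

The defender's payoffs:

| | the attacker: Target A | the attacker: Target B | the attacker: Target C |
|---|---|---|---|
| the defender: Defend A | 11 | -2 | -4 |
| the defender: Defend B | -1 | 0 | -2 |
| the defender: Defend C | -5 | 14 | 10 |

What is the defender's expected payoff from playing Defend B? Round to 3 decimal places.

E[Defend B] = 0.6·(-1) + 0.4·(-2) = (-0.6) + (-0.8) = -1.4

-1.400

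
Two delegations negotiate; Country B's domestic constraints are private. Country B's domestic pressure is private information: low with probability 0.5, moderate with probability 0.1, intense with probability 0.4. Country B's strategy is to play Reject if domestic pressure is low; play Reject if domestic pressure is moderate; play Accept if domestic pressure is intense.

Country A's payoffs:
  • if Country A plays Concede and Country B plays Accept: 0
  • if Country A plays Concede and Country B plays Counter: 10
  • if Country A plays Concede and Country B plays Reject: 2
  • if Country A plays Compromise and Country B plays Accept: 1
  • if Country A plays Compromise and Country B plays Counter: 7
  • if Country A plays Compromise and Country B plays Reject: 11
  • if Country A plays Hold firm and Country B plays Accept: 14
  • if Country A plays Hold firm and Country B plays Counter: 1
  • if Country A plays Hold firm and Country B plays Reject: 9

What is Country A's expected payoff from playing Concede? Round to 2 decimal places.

1.20

E[Concede] = 0.5·2 + 0.1·2 + 0.4·0 = 1 + 0.2 + 0 = 1.2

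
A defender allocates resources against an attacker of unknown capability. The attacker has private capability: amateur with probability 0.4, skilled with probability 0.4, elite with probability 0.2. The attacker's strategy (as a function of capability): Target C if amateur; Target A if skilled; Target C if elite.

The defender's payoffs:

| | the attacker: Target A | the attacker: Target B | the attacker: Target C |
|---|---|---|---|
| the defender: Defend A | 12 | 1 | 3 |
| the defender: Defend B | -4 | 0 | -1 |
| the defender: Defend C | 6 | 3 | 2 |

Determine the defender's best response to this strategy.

Defend A

E[Defend A] = 0.4·(3) + 0.4·(12) + 0.2·(3) = 6.6
E[Defend B] = 0.4·(-1) + 0.4·(-4) + 0.2·(-1) = -2.2
E[Defend C] = 0.4·(2) + 0.4·(6) + 0.2·(2) = 3.6
Best response: Defend A (6.6 is the largest).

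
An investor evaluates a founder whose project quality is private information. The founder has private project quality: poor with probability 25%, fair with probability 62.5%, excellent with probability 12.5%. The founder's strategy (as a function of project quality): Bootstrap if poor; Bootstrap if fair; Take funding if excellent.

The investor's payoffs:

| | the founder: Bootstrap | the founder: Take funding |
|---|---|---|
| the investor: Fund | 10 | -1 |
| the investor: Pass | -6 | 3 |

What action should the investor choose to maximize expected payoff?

E[Fund] = 0.25·(10) + 0.625·(10) + 0.125·(-1) = 8.625
E[Pass] = 0.25·(-6) + 0.625·(-6) + 0.125·(3) = -4.875
Best response: Fund (8.625 is the largest).

Fund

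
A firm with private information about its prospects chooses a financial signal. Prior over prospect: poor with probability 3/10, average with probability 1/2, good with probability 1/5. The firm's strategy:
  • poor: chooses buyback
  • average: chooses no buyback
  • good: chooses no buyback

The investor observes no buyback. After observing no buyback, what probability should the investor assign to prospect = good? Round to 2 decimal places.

0.29

P(no buyback) = (3/10)·0 + (1/2)·1 + (1/5)·1 = 7/10
P(good | no buyback) = ((1/5)·1) / (7/10) = (1/5) / (7/10) = 2/7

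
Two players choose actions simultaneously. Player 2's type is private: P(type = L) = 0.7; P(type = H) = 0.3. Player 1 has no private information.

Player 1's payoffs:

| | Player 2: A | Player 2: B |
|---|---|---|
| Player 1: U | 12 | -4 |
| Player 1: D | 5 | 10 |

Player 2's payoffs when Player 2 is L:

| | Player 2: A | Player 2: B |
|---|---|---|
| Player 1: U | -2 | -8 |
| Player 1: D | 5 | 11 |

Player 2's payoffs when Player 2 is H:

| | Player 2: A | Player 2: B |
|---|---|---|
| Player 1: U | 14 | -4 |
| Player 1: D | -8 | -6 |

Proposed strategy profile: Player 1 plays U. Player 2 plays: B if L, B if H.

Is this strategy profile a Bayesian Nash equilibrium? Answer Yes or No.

No

A profile is a BNE iff every type of every player is best-responding given beliefs about the other side.
Player 1 plays U: E[U] = 0.7·(-4) + 0.3·(-4) = -4; E[D] = 10. Not best-responding. ✗
Player 2 (type L), facing U: A gives -2, B gives -8. Proposed B is not best — profitable deviation exists. ✗
Player 2 (type H), facing U: A gives 14, B gives -4. Proposed B is not best — profitable deviation exists. ✗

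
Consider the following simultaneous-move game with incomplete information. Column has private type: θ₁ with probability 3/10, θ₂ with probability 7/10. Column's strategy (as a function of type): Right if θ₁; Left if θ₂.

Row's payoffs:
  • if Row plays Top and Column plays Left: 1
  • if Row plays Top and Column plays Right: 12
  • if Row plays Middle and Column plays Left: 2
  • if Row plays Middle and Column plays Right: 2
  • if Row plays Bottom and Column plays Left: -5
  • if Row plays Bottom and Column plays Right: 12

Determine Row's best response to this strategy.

E[Top] = 3/10·(12) + 7/10·(1) = 43/10
E[Middle] = 3/10·(2) + 7/10·(2) = 2
E[Bottom] = 3/10·(12) + 7/10·(-5) = 1/10
Best response: Top (43/10 is the largest).

Top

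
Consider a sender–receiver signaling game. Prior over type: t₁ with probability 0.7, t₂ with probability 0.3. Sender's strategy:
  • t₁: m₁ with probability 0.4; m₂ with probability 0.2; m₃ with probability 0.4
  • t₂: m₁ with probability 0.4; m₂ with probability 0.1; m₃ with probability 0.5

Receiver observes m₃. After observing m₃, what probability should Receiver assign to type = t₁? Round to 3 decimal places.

0.651

P(m₃) = 0.7·0.4 + 0.3·0.5 = 0.43
P(t₁ | m₃) = (0.7·0.4) / 0.43 = 0.28 / 0.43 = 0.651163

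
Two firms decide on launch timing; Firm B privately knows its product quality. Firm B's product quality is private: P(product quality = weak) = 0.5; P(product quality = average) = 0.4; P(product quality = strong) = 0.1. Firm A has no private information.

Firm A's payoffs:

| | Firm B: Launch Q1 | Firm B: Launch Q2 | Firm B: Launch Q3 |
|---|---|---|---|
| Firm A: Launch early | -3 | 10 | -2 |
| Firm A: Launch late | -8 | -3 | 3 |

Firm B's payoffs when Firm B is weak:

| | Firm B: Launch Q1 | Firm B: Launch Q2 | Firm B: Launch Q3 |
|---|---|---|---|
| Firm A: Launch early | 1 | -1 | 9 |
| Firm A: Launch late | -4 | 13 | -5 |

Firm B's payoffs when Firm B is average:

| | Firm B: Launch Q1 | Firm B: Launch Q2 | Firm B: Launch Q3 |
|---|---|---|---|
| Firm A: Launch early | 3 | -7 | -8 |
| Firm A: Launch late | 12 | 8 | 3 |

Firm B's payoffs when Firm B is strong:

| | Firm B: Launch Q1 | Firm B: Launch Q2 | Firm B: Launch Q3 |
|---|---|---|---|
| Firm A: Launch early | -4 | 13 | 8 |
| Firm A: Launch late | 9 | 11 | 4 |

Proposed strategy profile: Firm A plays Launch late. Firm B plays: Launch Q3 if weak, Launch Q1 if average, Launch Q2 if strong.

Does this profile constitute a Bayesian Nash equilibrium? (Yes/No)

A profile is a BNE iff every type of every player is best-responding given beliefs about the other side.
Firm A plays Launch late: E[Launch late] = 0.5·(3) + 0.4·(-8) + 0.1·(-3) = -2; E[Launch early] = -1.2. Not best-responding. ✗
Firm B (product quality weak), facing Launch late: Launch Q1 gives -4, Launch Q2 gives 13, Launch Q3 gives -5. Proposed Launch Q3 is not best — profitable deviation exists. ✗
Firm B (product quality average), facing Launch late: Launch Q1 gives 12, Launch Q2 gives 8, Launch Q3 gives 3. Proposed Launch Q1 is best. ✓
Firm B (product quality strong), facing Launch late: Launch Q1 gives 9, Launch Q2 gives 11, Launch Q3 gives 4. Proposed Launch Q2 is best. ✓

No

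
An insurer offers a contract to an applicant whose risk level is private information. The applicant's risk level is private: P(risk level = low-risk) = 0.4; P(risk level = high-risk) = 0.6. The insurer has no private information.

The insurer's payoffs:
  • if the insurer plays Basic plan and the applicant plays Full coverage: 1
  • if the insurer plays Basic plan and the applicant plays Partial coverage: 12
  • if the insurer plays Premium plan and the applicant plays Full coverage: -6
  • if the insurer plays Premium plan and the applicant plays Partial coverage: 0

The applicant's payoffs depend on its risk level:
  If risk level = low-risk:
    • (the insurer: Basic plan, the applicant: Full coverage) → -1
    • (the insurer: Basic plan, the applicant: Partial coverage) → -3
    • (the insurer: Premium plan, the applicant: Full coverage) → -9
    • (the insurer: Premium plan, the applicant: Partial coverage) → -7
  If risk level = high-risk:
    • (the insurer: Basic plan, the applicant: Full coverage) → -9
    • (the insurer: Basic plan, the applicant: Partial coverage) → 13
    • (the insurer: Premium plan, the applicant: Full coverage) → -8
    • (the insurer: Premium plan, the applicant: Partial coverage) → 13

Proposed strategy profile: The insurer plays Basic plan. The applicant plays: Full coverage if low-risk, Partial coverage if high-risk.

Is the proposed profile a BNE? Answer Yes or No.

Yes

The insurer plays Basic plan: E[Basic plan] = 0.4·(1) + 0.6·(12) = 7.6; E[Premium plan] = -2.4. Best-responding. ✓
The applicant (risk level low-risk), facing Basic plan: Full coverage gives -1, Partial coverage gives -3. Proposed Full coverage is best. ✓
The applicant (risk level high-risk), facing Basic plan: Full coverage gives -9, Partial coverage gives 13. Proposed Partial coverage is best. ✓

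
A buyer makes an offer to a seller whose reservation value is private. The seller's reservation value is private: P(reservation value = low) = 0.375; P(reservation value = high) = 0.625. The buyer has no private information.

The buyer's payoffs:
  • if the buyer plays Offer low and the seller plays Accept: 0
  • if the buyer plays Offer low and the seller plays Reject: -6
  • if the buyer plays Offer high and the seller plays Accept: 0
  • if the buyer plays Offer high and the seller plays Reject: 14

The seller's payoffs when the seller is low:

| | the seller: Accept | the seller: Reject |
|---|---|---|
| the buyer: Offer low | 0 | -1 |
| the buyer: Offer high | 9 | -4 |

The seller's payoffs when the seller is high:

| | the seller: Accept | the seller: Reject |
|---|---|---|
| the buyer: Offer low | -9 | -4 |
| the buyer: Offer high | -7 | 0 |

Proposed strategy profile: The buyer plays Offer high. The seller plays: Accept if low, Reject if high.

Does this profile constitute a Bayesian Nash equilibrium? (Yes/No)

The buyer plays Offer high: E[Offer high] = 0.375·(0) + 0.625·(14) = 8.75; E[Offer low] = -3.75. Best-responding. ✓
The seller (reservation value low), facing Offer high: Accept gives 9, Reject gives -4. Proposed Accept is best. ✓
The seller (reservation value high), facing Offer high: Accept gives -7, Reject gives 0. Proposed Reject is best. ✓

Yes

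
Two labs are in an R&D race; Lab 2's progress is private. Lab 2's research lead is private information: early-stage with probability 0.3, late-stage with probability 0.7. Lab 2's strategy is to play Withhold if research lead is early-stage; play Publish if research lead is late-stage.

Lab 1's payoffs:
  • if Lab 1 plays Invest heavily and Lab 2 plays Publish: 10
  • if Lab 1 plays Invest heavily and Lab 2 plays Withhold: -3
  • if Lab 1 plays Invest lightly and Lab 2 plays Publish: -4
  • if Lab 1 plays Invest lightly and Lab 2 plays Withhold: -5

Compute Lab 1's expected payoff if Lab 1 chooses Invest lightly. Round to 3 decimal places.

-4.300

E[Invest lightly] = 0.3·(-5) + 0.7·(-4) = (-1.5) + (-2.8) = -4.3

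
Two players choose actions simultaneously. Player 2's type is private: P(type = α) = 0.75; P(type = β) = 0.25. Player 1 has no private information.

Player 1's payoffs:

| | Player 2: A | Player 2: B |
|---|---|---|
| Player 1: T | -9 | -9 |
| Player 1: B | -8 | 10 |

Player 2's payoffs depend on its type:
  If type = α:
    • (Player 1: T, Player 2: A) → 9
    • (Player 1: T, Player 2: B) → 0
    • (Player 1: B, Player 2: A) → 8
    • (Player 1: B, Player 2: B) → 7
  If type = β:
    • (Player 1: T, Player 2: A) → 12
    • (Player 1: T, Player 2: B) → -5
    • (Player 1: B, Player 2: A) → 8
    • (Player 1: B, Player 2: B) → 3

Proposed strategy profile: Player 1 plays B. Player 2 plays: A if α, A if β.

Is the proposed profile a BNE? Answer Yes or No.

Yes

Player 1 plays B: E[B] = 0.75·(-8) + 0.25·(-8) = -8; E[T] = -9. Best-responding. ✓
Player 2 (type α), facing B: A gives 8, B gives 7. Proposed A is best. ✓
Player 2 (type β), facing B: A gives 8, B gives 3. Proposed A is best. ✓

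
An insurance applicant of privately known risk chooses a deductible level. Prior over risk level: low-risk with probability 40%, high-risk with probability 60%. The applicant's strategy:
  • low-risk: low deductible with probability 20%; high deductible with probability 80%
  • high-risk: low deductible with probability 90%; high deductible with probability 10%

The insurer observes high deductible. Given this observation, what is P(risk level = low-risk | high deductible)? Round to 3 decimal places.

P(high deductible) = 0.4·0.8 + 0.6·0.1 = 0.38
P(low-risk | high deductible) = (0.4·0.8) / 0.38 = 0.32 / 0.38 = 0.842105

0.842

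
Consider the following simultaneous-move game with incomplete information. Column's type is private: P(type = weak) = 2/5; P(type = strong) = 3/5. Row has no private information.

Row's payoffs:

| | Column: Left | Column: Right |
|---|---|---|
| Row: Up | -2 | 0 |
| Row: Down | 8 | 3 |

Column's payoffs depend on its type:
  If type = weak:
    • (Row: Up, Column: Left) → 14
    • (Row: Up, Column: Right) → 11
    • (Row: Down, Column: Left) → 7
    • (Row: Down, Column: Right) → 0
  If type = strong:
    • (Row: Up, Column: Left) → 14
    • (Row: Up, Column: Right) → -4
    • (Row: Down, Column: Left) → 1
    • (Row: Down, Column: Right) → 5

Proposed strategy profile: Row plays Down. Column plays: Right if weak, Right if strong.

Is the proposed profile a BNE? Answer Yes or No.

Row plays Down: E[Down] = 2/5·(3) + 3/5·(3) = 3; E[Up] = 0. Best-responding. ✓
Column (type weak), facing Down: Left gives 7, Right gives 0. Proposed Right is not best — profitable deviation exists. ✗
Column (type strong), facing Down: Left gives 1, Right gives 5. Proposed Right is best. ✓

No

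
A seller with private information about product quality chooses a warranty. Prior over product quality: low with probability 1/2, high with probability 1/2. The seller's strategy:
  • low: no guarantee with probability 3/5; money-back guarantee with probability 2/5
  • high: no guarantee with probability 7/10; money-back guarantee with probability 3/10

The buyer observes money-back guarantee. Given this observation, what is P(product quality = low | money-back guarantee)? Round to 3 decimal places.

Apply Bayes' rule using the sender's strategy as the likelihood.
P(money-back guarantee) = (1/2)·(2/5) + (1/2)·(3/10) = 7/20
P(low | money-back guarantee) = ((1/2)·(2/5)) / (7/20) = (1/5) / (7/20) = 4/7

0.571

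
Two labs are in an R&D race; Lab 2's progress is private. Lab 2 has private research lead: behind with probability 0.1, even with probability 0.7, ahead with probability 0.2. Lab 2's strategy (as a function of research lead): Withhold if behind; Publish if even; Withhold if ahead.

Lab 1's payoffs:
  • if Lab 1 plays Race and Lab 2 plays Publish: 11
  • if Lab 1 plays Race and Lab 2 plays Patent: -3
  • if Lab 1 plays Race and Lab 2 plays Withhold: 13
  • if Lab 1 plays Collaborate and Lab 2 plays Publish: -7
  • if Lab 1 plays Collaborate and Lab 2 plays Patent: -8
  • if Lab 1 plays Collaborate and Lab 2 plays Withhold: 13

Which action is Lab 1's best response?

Race

E[Race] = 0.1·(13) + 0.7·(11) + 0.2·(13) = 11.6
E[Collaborate] = 0.1·(13) + 0.7·(-7) + 0.2·(13) = -1
Best response: Race (11.6 is the largest).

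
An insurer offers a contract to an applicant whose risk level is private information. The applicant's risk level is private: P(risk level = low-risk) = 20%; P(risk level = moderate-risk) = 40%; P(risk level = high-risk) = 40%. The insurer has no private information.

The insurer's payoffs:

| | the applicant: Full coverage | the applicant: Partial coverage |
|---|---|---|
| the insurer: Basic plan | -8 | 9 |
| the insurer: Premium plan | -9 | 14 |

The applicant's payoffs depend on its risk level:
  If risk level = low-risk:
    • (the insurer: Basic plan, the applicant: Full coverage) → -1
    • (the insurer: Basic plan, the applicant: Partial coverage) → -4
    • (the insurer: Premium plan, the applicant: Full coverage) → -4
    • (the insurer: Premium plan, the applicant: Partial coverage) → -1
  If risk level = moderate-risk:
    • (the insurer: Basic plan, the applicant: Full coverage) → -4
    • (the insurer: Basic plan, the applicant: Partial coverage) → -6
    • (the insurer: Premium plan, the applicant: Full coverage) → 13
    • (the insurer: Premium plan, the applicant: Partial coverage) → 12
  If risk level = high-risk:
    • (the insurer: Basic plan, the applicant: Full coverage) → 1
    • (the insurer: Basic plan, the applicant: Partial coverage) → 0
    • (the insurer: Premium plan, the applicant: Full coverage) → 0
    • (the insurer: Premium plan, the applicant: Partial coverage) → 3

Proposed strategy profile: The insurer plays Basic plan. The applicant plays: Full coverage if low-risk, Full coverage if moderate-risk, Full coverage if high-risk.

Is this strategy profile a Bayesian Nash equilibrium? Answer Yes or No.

A profile is a BNE iff every type of every player is best-responding given beliefs about the other side.
The insurer plays Basic plan: E[Basic plan] = 0.2·(-8) + 0.4·(-8) + 0.4·(-8) = -8; E[Premium plan] = -9. Best-responding. ✓
The applicant (risk level low-risk), facing Basic plan: Full coverage gives -1, Partial coverage gives -4. Proposed Full coverage is best. ✓
The applicant (risk level moderate-risk), facing Basic plan: Full coverage gives -4, Partial coverage gives -6. Proposed Full coverage is best. ✓
The applicant (risk level high-risk), facing Basic plan: Full coverage gives 1, Partial coverage gives 0. Proposed Full coverage is best. ✓

Yes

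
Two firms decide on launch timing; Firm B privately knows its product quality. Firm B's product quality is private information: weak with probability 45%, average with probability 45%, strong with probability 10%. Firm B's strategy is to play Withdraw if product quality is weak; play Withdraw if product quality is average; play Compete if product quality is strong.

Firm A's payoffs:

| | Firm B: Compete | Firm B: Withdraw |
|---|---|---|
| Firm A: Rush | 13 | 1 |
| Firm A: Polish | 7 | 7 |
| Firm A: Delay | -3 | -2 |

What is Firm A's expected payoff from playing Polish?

7

Take the expectation over Firm B's product quality, weighting each type's action by its prior probability.
E[Polish] = 0.45·7 + 0.45·7 + 0.1·7 = 3.15 + 3.15 + 0.7 = 7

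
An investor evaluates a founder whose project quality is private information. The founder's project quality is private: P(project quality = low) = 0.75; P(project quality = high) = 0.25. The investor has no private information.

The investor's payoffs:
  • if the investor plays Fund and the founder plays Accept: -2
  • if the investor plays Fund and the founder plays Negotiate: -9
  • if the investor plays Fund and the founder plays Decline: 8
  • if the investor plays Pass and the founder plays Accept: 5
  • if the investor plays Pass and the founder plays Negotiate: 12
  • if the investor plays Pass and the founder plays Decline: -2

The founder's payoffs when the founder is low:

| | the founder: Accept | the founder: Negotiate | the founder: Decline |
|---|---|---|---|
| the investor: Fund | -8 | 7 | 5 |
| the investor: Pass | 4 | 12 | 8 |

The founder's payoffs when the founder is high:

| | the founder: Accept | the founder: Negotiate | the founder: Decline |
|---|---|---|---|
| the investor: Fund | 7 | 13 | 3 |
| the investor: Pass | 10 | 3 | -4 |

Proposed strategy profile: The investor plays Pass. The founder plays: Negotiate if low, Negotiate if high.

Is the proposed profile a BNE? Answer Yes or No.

A profile is a BNE iff every type of every player is best-responding given beliefs about the other side.
The investor plays Pass: E[Pass] = 0.75·(12) + 0.25·(12) = 12; E[Fund] = -9. Best-responding. ✓
The founder (project quality low), facing Pass: Accept gives 4, Negotiate gives 12, Decline gives 8. Proposed Negotiate is best. ✓
The founder (project quality high), facing Pass: Accept gives 10, Negotiate gives 3, Decline gives -4. Proposed Negotiate is not best — profitable deviation exists. ✗

No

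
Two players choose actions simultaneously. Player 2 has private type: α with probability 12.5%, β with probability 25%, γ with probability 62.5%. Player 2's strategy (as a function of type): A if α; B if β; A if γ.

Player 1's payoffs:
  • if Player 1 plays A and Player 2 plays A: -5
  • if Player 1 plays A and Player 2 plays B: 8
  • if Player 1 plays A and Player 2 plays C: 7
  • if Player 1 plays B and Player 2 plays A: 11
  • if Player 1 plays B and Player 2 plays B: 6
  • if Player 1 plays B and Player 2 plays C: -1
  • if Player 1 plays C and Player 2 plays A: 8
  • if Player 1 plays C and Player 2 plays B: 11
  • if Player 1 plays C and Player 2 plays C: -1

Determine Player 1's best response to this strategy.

B

E[A] = 0.125·(-5) + 0.25·(8) + 0.625·(-5) = -1.75
E[B] = 0.125·(11) + 0.25·(6) + 0.625·(11) = 9.75
E[C] = 0.125·(8) + 0.25·(11) + 0.625·(8) = 8.75
Best response: B (9.75 is the largest).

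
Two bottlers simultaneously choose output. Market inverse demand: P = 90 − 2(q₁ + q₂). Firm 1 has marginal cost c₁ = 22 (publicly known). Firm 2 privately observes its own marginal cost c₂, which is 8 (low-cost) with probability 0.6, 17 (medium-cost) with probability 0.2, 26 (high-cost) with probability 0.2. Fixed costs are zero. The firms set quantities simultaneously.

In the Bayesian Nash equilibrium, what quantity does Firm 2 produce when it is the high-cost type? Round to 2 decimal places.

Firm 2 with cost c maximizes (90 − 2(q₁+q₂) − c)·q₂, giving q₂(c) = (90 − c − 2q₁)/4.
E[c₂] = 0.6·8 + 0.2·17 + 0.2·26 = 13.4
Firm 1's FOC against E[q₂] yields q₁ = (90 − 2·22 + E[c₂])/6 = (90 − 44 + 13.4)/6 = 9.9.
q₂(high-cost) = (90 − 26 − 2·9.9)/4 = 11.05.

11.05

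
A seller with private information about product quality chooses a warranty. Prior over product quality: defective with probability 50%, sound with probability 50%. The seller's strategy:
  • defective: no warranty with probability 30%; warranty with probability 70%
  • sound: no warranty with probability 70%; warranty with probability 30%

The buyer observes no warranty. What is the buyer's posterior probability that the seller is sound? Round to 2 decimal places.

P(no warranty) = 0.5·0.3 + 0.5·0.7 = 0.5
P(sound | no warranty) = (0.5·0.7) / 0.5 = 0.35 / 0.5 = 0.7

0.70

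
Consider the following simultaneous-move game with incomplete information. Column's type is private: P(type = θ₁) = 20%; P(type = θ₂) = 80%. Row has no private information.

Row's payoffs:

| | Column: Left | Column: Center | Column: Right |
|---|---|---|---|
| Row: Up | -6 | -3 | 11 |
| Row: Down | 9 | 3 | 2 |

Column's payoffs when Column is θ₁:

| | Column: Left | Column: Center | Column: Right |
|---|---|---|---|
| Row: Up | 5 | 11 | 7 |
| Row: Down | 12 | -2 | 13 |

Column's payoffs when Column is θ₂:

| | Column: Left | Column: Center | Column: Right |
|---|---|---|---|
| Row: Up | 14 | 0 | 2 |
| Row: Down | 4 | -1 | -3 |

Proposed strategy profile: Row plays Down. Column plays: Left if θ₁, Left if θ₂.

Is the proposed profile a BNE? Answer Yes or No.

No

Row plays Down: E[Down] = 0.2·(9) + 0.8·(9) = 9; E[Up] = -6. Best-responding. ✓
Column (type θ₁), facing Down: Left gives 12, Center gives -2, Right gives 13. Proposed Left is not best — profitable deviation exists. ✗
Column (type θ₂), facing Down: Left gives 4, Center gives -1, Right gives -3. Proposed Left is best. ✓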